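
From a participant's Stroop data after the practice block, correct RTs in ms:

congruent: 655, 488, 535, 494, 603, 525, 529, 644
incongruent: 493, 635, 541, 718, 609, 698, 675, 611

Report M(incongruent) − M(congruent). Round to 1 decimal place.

M(congruent) = 4473/8 = 559.125
M(incongruent) = 4980/8 = 622.500
Difference = 622.500 − 559.125 = 63.375 ms

63.4 ms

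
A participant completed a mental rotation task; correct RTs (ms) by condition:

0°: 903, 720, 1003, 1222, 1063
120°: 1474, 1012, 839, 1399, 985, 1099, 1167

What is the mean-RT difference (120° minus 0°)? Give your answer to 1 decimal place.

157.1 ms

M(0°) = 4911/5 = 982.200
M(120°) = 7975/7 = 1139.286
Difference = 1139.286 − 982.200 = 157.086 ms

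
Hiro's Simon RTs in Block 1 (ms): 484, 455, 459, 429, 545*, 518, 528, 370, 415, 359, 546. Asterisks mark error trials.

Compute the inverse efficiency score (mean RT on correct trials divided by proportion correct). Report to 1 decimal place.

501.9 ms

Correct trials (n=10): 484, 455, 459, 429, 518, 528, 370, 415, 359, 546
Mean correct RT = 4563/10 = 456.3000 ms
Proportion correct = 10/11
IES = 456.3000 / (10/11) = 501.930 ms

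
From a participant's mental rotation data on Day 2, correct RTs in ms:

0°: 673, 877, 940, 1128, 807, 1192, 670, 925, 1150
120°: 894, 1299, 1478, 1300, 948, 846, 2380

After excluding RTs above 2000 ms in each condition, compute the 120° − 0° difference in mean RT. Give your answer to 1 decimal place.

120°: exclude 2380
M(0°) = 8362/9 = 929.111
M(120°) = 6765/6 = 1127.500
Difference = 1127.500 − 929.111 = 198.389 ms

198.4 ms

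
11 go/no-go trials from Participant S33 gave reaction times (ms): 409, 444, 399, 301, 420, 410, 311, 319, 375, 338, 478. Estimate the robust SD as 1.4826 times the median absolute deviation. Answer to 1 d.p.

Sorted: 301, 311, 319, 338, 375, 399, 409, 410, 420, 444, 478 → median = 399
|x − 399| sorted: 0, 10, 11, 21, 24, 45, 61, 79, 80, 88, 98 → MAD = 45
Robust SD ≈ 1.4826 × 45 = 66.717

66.7 ms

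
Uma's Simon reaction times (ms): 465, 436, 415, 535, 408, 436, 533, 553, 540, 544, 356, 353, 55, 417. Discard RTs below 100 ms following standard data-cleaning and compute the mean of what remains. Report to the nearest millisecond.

Excluded: 55
Retained (n=13): Σ = 5991
Mean = 5991/13 = 460.8462

461 ms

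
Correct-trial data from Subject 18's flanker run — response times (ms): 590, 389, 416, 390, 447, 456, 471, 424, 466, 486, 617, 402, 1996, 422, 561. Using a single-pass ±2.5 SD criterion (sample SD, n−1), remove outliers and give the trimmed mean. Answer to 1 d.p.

n = 15, ΣRT = 8533, M = 568.867
Σ(x−M)² = 2252265.73; s = √(2252265.73/14) = 401.094
Cutoffs: 568.867 ± 2.5·401.094 → [-433.9, 1571.6]
Outside: 1996 → excluded.
Retained (n=14): Σ = 6537, mean = 6537/14 = 466.929

466.9 ms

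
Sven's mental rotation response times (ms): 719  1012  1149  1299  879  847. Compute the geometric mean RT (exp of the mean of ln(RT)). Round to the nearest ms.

ln(RT): 6.5779, 6.9197, 7.0466, 7.1694, 6.7788, 6.7417
Mean ln(RT) = 41.2340/6 = 6.87234
Geometric mean = exp(6.87234) = 965.20 ms

965 ms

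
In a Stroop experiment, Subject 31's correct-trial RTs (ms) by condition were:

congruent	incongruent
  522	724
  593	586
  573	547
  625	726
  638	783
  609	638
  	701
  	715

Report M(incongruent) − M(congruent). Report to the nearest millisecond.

84 ms

M(congruent) = 3560/6 = 593.333
M(incongruent) = 5420/8 = 677.500
Difference = 677.500 − 593.333 = 84.167 ms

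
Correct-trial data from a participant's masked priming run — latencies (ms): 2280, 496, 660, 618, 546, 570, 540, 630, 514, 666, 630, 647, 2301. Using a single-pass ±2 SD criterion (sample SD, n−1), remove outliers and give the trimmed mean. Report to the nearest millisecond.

592 ms

n = 13, ΣRT = 11098, M = 853.692
Σ(x−M)² = 4917040.77; s = √(4917040.77/12) = 640.120
Cutoffs: 853.692 ± 2·640.120 → [-426.5, 2133.9]
Outside: 2280, 2301 → excluded.
Retained (n=11): Σ = 6517, mean = 6517/11 = 592.455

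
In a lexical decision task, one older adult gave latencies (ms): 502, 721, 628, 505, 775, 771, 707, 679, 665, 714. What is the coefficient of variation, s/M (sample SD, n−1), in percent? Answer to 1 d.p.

14.5%

n = 10, Σ = 6667, M = 666.7000
Σ(x−M)² = 84342.100; s = √(84342.100/9) = 96.8057
CV = 96.8057 / 666.7000 = 0.14520 = 14.520%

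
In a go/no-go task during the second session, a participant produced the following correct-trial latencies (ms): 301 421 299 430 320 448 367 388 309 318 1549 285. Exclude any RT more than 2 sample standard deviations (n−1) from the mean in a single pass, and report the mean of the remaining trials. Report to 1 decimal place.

n = 12, ΣRT = 5435, M = 452.917
Σ(x−M)² = 1346108.92; s = √(1346108.92/11) = 349.819
Cutoffs: 452.917 ± 2·349.819 → [-246.7, 1152.6]
Outside: 1549 → excluded.
Retained (n=11): Σ = 3886, mean = 3886/11 = 353.273

353.3 ms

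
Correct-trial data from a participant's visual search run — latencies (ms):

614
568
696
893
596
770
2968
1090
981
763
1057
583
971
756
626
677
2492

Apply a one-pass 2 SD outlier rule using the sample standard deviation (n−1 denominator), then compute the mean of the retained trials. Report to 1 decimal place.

n = 17, ΣRT = 17101, M = 1005.941
Σ(x−M)² = 7300438.94; s = √(7300438.94/16) = 675.483
Cutoffs: 1005.941 ± 2·675.483 → [-345.0, 2356.9]
Outside: 2492, 2968 → excluded.
Retained (n=15): Σ = 11641, mean = 11641/15 = 776.067

776.1 ms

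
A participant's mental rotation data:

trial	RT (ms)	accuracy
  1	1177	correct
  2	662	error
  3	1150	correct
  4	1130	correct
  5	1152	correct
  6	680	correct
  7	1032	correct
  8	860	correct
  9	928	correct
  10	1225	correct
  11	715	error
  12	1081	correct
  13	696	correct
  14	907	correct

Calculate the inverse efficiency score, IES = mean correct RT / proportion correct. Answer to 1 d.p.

1168.4 ms

Correct trials (n=12): 1177, 1150, 1130, 1152, 680, 1032, 860, 928, 1225, 1081, 696, 907
Mean correct RT = 12018/12 = 1001.5000 ms
Proportion correct = 12/14
IES = 1001.5000 / (12/14) = 1168.417 ms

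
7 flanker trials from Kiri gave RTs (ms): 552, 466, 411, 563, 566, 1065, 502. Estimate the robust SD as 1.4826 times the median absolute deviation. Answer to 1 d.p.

Sorted: 411, 466, 502, 552, 563, 566, 1065 → median = 552
|x − 552| sorted: 0, 11, 14, 50, 86, 141, 513 → MAD = 50
Robust SD ≈ 1.4826 × 50 = 74.130

74.1 ms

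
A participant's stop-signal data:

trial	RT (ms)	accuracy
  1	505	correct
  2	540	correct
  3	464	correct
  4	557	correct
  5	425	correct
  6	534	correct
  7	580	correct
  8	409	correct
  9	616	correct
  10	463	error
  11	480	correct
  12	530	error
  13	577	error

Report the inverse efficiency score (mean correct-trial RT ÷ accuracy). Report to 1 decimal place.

664.3 ms

Correct trials (n=10): 505, 540, 464, 557, 425, 534, 580, 409, 616, 480
Mean correct RT = 5110/10 = 511.0000 ms
Proportion correct = 10/13
IES = 511.0000 / (10/13) = 664.300 ms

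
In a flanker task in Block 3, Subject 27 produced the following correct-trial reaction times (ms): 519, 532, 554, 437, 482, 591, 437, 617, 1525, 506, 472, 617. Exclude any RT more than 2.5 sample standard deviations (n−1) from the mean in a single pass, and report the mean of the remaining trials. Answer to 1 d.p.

n = 12, ΣRT = 7289, M = 607.417
Σ(x−M)² = 961206.92; s = √(961206.92/11) = 295.605
Cutoffs: 607.417 ± 2.5·295.605 → [-131.6, 1346.4]
Outside: 1525 → excluded.
Retained (n=11): Σ = 5764, mean = 5764/11 = 524.000

524.0 ms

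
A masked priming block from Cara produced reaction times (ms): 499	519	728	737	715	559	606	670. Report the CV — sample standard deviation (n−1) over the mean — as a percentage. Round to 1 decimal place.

15.3%

n = 8, Σ = 5033, M = 629.1250
Σ(x−M)² = 64970.875; s = √(64970.875/7) = 96.3408
CV = 96.3408 / 629.1250 = 0.15313 = 15.313%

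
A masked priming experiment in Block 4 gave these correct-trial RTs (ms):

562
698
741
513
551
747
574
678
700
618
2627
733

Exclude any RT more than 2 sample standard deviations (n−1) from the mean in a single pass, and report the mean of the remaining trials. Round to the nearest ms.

647 ms

n = 12, ΣRT = 9742, M = 811.833
Σ(x−M)² = 3667529.67; s = √(3667529.67/11) = 577.418
Cutoffs: 811.833 ± 2·577.418 → [-343.0, 1966.7]
Outside: 2627 → excluded.
Retained (n=11): Σ = 7115, mean = 7115/11 = 646.818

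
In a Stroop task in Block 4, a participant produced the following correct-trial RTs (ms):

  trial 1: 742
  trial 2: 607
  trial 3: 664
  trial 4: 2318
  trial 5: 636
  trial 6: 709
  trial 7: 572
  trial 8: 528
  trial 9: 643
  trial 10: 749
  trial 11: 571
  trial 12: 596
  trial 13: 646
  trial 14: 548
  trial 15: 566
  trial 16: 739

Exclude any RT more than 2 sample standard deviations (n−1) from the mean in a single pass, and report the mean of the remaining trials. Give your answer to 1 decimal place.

n = 16, ΣRT = 11834, M = 739.625
Σ(x−M)² = 2733259.75; s = √(2733259.75/15) = 426.869
Cutoffs: 739.625 ± 2·426.869 → [-114.1, 1593.4]
Outside: 2318 → excluded.
Retained (n=15): Σ = 9516, mean = 9516/15 = 634.400

634.4 ms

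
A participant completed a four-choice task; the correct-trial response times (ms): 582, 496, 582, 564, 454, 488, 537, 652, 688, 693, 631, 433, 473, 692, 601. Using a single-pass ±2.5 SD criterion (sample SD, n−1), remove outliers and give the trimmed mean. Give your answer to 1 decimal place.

n = 15, ΣRT = 8566, M = 571.067
Σ(x−M)² = 110572.93; s = √(110572.93/14) = 88.871
Cutoffs: 571.067 ± 2.5·88.871 → [348.9, 793.2]
No RTs fall outside the cutoffs; all 15 retained. Mean = 8566/15 = 571.067

571.1 ms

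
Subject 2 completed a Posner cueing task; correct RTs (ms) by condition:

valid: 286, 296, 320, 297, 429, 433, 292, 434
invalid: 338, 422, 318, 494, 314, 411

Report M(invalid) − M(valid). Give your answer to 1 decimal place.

M(valid) = 2787/8 = 348.375
M(invalid) = 2297/6 = 382.833
Difference = 382.833 − 348.375 = 34.458 ms

34.5 ms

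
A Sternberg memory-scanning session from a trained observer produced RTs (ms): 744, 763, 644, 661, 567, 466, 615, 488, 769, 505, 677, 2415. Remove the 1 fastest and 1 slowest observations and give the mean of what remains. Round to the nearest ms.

643 ms

Sorted: 466, 488, 505, 567, 615, 644, 661, 677, 744, 763, 769, 2415
Drop lowest 1 (466) and highest 1 (2415)
Remaining (n=10): Σ = 6433, mean = 6433/10 = 643.300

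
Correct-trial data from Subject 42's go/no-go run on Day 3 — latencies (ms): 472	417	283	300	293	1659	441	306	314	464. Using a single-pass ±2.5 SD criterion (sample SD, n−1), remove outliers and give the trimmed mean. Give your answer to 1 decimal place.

n = 10, ΣRT = 4949, M = 494.900
Σ(x−M)² = 1557640.90; s = √(1557640.90/9) = 416.018
Cutoffs: 494.900 ± 2.5·416.018 → [-545.1, 1534.9]
Outside: 1659 → excluded.
Retained (n=9): Σ = 3290, mean = 3290/9 = 365.556

365.6 ms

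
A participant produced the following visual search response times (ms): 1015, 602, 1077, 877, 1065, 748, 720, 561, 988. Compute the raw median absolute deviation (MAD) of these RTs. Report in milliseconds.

157 ms

Sorted: 561, 602, 720, 748, 877, 988, 1015, 1065, 1077 → median = 877
|x − 877|: 138, 275, 200, 0, 188, 129, 157, 316, 111
Sorted deviations: 0, 111, 129, 138, 157, 188, 200, 275, 316 → MAD = 157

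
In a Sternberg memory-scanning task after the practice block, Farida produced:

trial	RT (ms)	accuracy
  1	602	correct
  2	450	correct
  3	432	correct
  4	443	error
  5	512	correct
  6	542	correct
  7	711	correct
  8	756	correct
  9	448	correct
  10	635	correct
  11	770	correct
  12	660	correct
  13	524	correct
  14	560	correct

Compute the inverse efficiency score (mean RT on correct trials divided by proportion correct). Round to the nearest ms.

Correct trials (n=13): 602, 450, 432, 512, 542, 711, 756, 448, 635, 770, 660, 524, 560
Mean correct RT = 7602/13 = 584.7692 ms
Proportion correct = 13/14
IES = 584.7692 / (13/14) = 629.751 ms

630 ms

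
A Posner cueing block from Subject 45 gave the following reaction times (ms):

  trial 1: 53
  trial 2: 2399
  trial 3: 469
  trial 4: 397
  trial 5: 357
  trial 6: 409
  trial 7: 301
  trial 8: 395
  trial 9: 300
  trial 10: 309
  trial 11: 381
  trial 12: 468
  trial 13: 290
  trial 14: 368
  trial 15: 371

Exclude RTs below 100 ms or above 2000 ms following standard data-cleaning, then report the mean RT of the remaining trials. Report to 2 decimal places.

Excluded: 53, 2399
Retained (n=13): Σ = 4815
Mean = 4815/13 = 370.3846

370.38 ms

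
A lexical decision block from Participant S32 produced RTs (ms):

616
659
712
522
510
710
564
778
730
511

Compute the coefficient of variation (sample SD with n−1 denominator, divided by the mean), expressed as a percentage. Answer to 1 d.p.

15.9%

n = 10, Σ = 6312, M = 631.2000
Σ(x−M)² = 90631.600; s = √(90631.600/9) = 100.3503
CV = 100.3503 / 631.2000 = 0.15898 = 15.898%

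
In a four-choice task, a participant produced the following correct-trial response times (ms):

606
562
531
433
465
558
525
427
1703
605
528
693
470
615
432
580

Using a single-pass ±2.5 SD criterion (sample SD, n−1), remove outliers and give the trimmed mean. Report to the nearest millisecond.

n = 16, ΣRT = 9733, M = 608.312
Σ(x−M)² = 1364783.44; s = √(1364783.44/15) = 301.638
Cutoffs: 608.312 ± 2.5·301.638 → [-145.8, 1362.4]
Outside: 1703 → excluded.
Retained (n=15): Σ = 8030, mean = 8030/15 = 535.333

535 ms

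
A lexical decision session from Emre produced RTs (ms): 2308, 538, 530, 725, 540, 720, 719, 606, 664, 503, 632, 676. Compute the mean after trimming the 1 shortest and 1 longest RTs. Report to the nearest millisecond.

635 ms

Sorted: 503, 530, 538, 540, 606, 632, 664, 676, 719, 720, 725, 2308
Drop lowest 1 (503) and highest 1 (2308)
Remaining (n=10): Σ = 6350, mean = 6350/10 = 635.000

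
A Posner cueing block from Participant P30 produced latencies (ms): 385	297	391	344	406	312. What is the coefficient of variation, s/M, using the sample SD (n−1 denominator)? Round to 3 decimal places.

0.126

n = 6, Σ = 2135, M = 355.8333
Σ(x−M)² = 10126.833; s = √(10126.833/5) = 45.0041
CV = 45.0041 / 355.8333 = 0.12648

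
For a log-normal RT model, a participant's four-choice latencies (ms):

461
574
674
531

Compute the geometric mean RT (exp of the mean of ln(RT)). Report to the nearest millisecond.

ln(RT): 6.1334, 6.3526, 6.5132, 6.2748
Mean ln(RT) = 25.2740/4 = 6.31850
Geometric mean = exp(6.31850) = 554.74 ms

555 ms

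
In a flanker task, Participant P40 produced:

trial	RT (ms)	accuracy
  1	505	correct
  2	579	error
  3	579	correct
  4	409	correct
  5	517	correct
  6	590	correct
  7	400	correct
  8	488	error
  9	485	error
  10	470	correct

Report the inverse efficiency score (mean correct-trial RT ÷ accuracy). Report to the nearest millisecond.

Correct trials (n=7): 505, 579, 409, 517, 590, 400, 470
Mean correct RT = 3470/7 = 495.7143 ms
Proportion correct = 7/10
IES = 495.7143 / (7/10) = 708.163 ms

708 ms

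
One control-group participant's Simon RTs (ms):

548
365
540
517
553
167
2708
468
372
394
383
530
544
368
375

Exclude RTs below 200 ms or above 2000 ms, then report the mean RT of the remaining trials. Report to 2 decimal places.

Excluded: 167, 2708
Retained (n=13): Σ = 5957
Mean = 5957/13 = 458.2308

458.23 ms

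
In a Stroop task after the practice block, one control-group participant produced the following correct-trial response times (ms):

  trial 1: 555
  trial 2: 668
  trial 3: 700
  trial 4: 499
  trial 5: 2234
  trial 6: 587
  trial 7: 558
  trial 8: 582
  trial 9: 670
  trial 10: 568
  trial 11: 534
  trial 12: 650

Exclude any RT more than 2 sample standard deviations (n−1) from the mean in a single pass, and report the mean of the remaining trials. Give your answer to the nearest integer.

597 ms

n = 12, ΣRT = 8805, M = 733.750
Σ(x−M)² = 2497174.25; s = √(2497174.25/11) = 476.462
Cutoffs: 733.750 ± 2·476.462 → [-219.2, 1686.7]
Outside: 2234 → excluded.
Retained (n=11): Σ = 6571, mean = 6571/11 = 597.364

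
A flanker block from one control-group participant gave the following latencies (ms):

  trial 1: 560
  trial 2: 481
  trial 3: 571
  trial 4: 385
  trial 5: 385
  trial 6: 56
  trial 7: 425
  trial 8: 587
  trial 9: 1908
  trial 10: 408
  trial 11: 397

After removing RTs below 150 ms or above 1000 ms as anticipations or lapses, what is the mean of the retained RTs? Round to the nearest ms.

467 ms

Excluded: 56, 1908
Retained (n=9): Σ = 4199
Mean = 4199/9 = 466.5556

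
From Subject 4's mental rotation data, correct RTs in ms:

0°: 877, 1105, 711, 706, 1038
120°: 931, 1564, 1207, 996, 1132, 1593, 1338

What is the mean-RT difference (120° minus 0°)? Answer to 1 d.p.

M(0°) = 4437/5 = 887.400
M(120°) = 8761/7 = 1251.571
Difference = 1251.571 − 887.400 = 364.171 ms

364.2 ms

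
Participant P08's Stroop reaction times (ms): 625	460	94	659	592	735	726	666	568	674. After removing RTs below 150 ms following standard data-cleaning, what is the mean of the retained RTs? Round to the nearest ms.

Excluded: 94
Retained (n=9): Σ = 5705
Mean = 5705/9 = 633.8889

634 ms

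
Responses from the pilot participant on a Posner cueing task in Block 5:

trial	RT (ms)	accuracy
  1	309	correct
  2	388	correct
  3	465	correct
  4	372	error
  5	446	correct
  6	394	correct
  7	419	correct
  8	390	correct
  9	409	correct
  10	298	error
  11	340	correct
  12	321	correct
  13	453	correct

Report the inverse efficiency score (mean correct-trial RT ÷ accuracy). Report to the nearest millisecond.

Correct trials (n=11): 309, 388, 465, 446, 394, 419, 390, 409, 340, 321, 453
Mean correct RT = 4334/11 = 394.0000 ms
Proportion correct = 11/13
IES = 394.0000 / (11/13) = 465.636 ms

466 ms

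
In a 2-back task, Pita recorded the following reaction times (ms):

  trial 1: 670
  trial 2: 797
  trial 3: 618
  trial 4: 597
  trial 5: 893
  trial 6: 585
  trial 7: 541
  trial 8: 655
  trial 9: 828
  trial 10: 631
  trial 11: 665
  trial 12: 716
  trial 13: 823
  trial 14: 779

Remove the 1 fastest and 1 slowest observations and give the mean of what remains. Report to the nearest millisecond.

Sorted: 541, 585, 597, 618, 631, 655, 665, 670, 716, 779, 797, 823, 828, 893
Drop lowest 1 (541) and highest 1 (893)
Remaining (n=12): Σ = 8364, mean = 8364/12 = 697.000

697 ms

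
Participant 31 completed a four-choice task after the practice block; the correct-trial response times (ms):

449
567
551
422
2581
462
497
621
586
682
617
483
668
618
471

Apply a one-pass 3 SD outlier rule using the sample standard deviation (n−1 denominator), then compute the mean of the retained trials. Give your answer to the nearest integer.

n = 15, ΣRT = 10275, M = 685.000
Σ(x−M)² = 3946542.00; s = √(3946542.00/14) = 530.939
Cutoffs: 685.000 ± 3·530.939 → [-907.8, 2277.8]
Outside: 2581 → excluded.
Retained (n=14): Σ = 7694, mean = 7694/14 = 549.571

550 ms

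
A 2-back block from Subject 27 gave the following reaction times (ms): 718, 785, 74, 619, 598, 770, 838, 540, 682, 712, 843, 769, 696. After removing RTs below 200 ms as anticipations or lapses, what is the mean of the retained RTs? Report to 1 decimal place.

Excluded: 74
Retained (n=12): Σ = 8570
Mean = 8570/12 = 714.1667

714.2 ms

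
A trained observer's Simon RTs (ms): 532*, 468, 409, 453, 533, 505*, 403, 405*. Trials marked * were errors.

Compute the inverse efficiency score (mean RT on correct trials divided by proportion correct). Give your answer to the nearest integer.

725 ms

Correct trials (n=5): 468, 409, 453, 533, 403
Mean correct RT = 2266/5 = 453.2000 ms
Proportion correct = 5/8
IES = 453.2000 / (5/8) = 725.120 ms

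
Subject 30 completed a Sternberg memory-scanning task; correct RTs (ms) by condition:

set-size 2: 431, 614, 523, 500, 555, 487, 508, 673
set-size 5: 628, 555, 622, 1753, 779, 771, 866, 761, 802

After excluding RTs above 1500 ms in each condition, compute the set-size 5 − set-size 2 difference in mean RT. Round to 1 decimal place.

set-size 5: exclude 1753
M(set-size 2) = 4291/8 = 536.375
M(set-size 5) = 5784/8 = 723.000
Difference = 723.000 − 536.375 = 186.625 ms

186.6 ms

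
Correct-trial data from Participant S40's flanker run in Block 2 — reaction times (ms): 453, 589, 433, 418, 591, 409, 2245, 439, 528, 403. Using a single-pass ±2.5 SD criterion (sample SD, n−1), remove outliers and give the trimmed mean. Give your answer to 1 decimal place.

n = 10, ΣRT = 6508, M = 650.800
Σ(x−M)² = 2869437.60; s = √(2869437.60/9) = 564.647
Cutoffs: 650.800 ± 2.5·564.647 → [-760.8, 2062.4]
Outside: 2245 → excluded.
Retained (n=9): Σ = 4263, mean = 4263/9 = 473.667

473.7 ms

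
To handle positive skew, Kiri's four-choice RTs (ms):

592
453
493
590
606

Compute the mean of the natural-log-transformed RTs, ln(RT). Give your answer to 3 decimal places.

ln(RT): 6.3835, 6.1159, 6.2005, 6.3801, 6.4069
Σ ln(RT) = 31.4869
Mean = 31.4869/5 = 6.29738

6.297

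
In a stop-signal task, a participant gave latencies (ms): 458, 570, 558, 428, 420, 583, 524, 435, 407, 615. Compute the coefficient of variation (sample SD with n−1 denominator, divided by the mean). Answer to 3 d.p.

n = 10, Σ = 4998, M = 499.8000
Σ(x−M)² = 55175.600; s = √(55175.600/9) = 78.2983
CV = 78.2983 / 499.8000 = 0.15666

0.157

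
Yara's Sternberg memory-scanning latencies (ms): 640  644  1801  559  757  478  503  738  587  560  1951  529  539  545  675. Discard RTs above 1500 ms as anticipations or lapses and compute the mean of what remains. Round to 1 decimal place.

596.5 ms

Excluded: 1801, 1951
Retained (n=13): Σ = 7754
Mean = 7754/13 = 596.4615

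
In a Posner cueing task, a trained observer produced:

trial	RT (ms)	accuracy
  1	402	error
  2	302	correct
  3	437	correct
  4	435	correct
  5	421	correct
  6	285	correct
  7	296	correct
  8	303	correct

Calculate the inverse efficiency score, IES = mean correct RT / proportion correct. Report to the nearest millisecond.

405 ms

Correct trials (n=7): 302, 437, 435, 421, 285, 296, 303
Mean correct RT = 2479/7 = 354.1429 ms
Proportion correct = 7/8
IES = 354.1429 / (7/8) = 404.735 ms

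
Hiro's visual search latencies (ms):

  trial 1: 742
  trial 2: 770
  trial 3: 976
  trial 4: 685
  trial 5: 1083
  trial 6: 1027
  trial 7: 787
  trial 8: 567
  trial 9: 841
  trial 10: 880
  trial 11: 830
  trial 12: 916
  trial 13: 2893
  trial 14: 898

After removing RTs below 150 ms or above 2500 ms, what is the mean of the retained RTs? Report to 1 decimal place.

846.3 ms

Excluded: 2893
Retained (n=13): Σ = 11002
Mean = 11002/13 = 846.3077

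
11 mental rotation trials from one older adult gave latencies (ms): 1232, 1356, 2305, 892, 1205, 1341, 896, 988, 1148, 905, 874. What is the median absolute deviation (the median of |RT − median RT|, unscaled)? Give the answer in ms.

208 ms

Sorted: 874, 892, 896, 905, 988, 1148, 1205, 1232, 1341, 1356, 2305 → median = 1148
|x − 1148|: 84, 208, 1157, 256, 57, 193, 252, 160, 0, 243, 274
Sorted deviations: 0, 57, 84, 160, 193, 208, 243, 252, 256, 274, 1157 → MAD = 208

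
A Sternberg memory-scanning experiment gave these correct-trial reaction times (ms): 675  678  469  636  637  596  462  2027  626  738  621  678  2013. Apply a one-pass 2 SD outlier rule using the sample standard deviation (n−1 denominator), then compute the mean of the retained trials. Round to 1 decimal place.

n = 13, ΣRT = 10856, M = 835.077
Σ(x−M)² = 3391342.92; s = √(3391342.92/12) = 531.613
Cutoffs: 835.077 ± 2·531.613 → [-228.1, 1898.3]
Outside: 2013, 2027 → excluded.
Retained (n=11): Σ = 6816, mean = 6816/11 = 619.636

619.6 ms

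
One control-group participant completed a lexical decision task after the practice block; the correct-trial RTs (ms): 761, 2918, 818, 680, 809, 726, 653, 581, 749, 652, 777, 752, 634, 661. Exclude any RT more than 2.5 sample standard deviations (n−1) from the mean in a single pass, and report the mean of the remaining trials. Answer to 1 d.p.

711.8 ms

n = 14, ΣRT = 12171, M = 869.357
Σ(x−M)² = 4584165.21; s = √(4584165.21/13) = 593.825
Cutoffs: 869.357 ± 2.5·593.825 → [-615.2, 2353.9]
Outside: 2918 → excluded.
Retained (n=13): Σ = 9253, mean = 9253/13 = 711.769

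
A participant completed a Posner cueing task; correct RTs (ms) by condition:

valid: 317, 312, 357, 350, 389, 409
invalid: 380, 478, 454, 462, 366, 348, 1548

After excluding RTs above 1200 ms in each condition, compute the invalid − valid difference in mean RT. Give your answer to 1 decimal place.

59.0 ms

invalid: exclude 1548
M(valid) = 2134/6 = 355.667
M(invalid) = 2488/6 = 414.667
Difference = 414.667 − 355.667 = 59.000 ms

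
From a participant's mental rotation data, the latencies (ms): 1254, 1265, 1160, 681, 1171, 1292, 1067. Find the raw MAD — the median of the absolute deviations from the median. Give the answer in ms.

94 ms

Sorted: 681, 1067, 1160, 1171, 1254, 1265, 1292 → median = 1171
|x − 1171|: 83, 94, 11, 490, 0, 121, 104
Sorted deviations: 0, 11, 83, 94, 104, 121, 490 → MAD = 94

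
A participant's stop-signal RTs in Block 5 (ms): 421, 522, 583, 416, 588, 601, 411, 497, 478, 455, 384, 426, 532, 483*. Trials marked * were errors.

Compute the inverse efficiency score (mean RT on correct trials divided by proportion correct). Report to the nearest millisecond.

Correct trials (n=13): 421, 522, 583, 416, 588, 601, 411, 497, 478, 455, 384, 426, 532
Mean correct RT = 6314/13 = 485.6923 ms
Proportion correct = 13/14
IES = 485.6923 / (13/14) = 523.053 ms

523 ms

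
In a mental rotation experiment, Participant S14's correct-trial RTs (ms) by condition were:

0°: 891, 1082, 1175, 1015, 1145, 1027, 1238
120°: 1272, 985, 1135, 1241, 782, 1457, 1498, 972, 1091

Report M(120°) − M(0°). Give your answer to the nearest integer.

77 ms

M(0°) = 7573/7 = 1081.857
M(120°) = 10433/9 = 1159.222
Difference = 1159.222 − 1081.857 = 77.365 ms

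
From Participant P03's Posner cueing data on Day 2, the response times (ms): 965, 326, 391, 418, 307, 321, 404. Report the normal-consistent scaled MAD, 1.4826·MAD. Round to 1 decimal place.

96.4 ms

Sorted: 307, 321, 326, 391, 404, 418, 965 → median = 391
|x − 391| sorted: 0, 13, 27, 65, 70, 84, 574 → MAD = 65
Robust SD ≈ 1.4826 × 65 = 96.369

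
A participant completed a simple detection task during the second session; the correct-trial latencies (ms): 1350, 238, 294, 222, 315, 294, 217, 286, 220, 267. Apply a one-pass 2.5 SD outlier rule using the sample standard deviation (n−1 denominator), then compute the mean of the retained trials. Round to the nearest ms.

261 ms

n = 10, ΣRT = 3703, M = 370.300
Σ(x−M)² = 1077878.10; s = √(1077878.10/9) = 346.070
Cutoffs: 370.300 ± 2.5·346.070 → [-494.9, 1235.5]
Outside: 1350 → excluded.
Retained (n=9): Σ = 2353, mean = 2353/9 = 261.444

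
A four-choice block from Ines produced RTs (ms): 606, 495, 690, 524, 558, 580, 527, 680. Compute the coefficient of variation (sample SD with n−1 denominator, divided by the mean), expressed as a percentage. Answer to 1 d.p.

12.4%

n = 8, Σ = 4660, M = 582.5000
Σ(x−M)² = 36380.000; s = √(36380.000/7) = 72.0912
CV = 72.0912 / 582.5000 = 0.12376 = 12.376%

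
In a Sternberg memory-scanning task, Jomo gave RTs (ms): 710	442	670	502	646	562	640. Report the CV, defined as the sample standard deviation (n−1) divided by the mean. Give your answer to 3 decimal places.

0.163

n = 7, Σ = 4172, M = 596.0000
Σ(x−M)² = 56616.000; s = √(56616.000/6) = 97.1391
CV = 97.1391 / 596.0000 = 0.16299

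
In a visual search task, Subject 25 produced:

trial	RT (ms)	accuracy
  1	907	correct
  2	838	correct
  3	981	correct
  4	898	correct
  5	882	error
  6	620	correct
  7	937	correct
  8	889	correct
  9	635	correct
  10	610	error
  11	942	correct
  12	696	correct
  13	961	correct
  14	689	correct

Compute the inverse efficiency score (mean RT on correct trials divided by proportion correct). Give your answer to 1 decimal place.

971.5 ms

Correct trials (n=12): 907, 838, 981, 898, 620, 937, 889, 635, 942, 696, 961, 689
Mean correct RT = 9993/12 = 832.7500 ms
Proportion correct = 12/14
IES = 832.7500 / (12/14) = 971.542 ms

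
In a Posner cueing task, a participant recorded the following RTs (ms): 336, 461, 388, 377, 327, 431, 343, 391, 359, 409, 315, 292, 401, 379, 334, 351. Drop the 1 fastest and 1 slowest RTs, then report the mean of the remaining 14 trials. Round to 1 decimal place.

367.2 ms

Sorted: 292, 315, 327, 334, 336, 343, 351, 359, 377, 379, 388, 391, 401, 409, 431, 461
Drop lowest 1 (292) and highest 1 (461)
Remaining (n=14): Σ = 5141, mean = 5141/14 = 367.214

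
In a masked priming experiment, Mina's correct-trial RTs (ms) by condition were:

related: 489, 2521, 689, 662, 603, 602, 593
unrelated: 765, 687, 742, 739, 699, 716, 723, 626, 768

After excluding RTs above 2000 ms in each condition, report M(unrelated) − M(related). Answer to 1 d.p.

related: exclude 2521
M(related) = 3638/6 = 606.333
M(unrelated) = 6465/9 = 718.333
Difference = 718.333 − 606.333 = 112.000 ms

112.0 ms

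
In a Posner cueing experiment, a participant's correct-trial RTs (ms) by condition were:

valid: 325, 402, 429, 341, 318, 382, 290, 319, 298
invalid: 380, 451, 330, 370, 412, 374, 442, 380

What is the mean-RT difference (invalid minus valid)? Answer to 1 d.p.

M(valid) = 3104/9 = 344.889
M(invalid) = 3139/8 = 392.375
Difference = 392.375 − 344.889 = 47.486 ms

47.5 ms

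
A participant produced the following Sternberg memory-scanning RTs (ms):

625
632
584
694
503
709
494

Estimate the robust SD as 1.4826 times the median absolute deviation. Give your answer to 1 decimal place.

102.3 ms

Sorted: 494, 503, 584, 625, 632, 694, 709 → median = 625
|x − 625| sorted: 0, 7, 41, 69, 84, 122, 131 → MAD = 69
Robust SD ≈ 1.4826 × 69 = 102.299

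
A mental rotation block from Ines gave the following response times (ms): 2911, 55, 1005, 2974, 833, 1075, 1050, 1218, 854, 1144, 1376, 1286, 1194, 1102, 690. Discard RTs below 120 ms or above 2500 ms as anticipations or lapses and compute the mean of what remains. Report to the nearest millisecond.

1069 ms

Excluded: 55, 2911, 2974
Retained (n=12): Σ = 12827
Mean = 12827/12 = 1068.9167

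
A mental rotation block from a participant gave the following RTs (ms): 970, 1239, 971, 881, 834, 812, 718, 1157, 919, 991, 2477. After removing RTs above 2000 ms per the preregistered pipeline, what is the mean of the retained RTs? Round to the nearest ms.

Excluded: 2477
Retained (n=10): Σ = 9492
Mean = 9492/10 = 949.2000

949 ms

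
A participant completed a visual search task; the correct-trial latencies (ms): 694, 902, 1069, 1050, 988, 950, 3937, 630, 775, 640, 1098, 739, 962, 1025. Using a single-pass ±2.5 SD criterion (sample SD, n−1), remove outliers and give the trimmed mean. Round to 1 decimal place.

886.3 ms

n = 14, ΣRT = 15459, M = 1104.214
Σ(x−M)² = 8983984.36; s = √(8983984.36/13) = 831.310
Cutoffs: 1104.214 ± 2.5·831.310 → [-974.1, 3182.5]
Outside: 3937 → excluded.
Retained (n=13): Σ = 11522, mean = 11522/13 = 886.308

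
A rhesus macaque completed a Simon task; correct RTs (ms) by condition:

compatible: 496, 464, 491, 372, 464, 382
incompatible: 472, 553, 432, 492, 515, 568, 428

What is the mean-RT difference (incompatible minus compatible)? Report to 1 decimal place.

49.5 ms

M(compatible) = 2669/6 = 444.833
M(incompatible) = 3460/7 = 494.286
Difference = 494.286 − 444.833 = 49.452 ms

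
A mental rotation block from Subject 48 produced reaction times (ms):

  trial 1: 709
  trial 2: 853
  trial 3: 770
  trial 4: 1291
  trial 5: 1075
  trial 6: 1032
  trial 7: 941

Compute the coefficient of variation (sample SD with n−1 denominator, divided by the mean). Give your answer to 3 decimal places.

0.209

n = 7, Σ = 6671, M = 953.0000
Σ(x−M)² = 238538.000; s = √(238538.000/6) = 199.3899
CV = 199.3899 / 953.0000 = 0.20922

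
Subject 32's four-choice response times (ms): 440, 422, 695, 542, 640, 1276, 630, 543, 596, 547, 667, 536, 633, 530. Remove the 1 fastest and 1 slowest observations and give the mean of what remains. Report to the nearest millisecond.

Sorted: 422, 440, 530, 536, 542, 543, 547, 596, 630, 633, 640, 667, 695, 1276
Drop lowest 1 (422) and highest 1 (1276)
Remaining (n=12): Σ = 6999, mean = 6999/12 = 583.250

583 ms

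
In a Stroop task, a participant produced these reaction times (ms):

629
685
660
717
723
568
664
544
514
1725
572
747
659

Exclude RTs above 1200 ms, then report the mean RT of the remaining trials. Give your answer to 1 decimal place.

640.2 ms

Excluded: 1725
Retained (n=12): Σ = 7682
Mean = 7682/12 = 640.1667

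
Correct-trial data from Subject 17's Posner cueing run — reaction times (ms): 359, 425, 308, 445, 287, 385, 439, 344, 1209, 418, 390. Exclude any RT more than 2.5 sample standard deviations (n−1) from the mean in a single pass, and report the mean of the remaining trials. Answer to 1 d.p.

380.0 ms

n = 11, ΣRT = 5009, M = 455.364
Σ(x−M)² = 651634.55; s = √(651634.55/10) = 255.271
Cutoffs: 455.364 ± 2.5·255.271 → [-182.8, 1093.5]
Outside: 1209 → excluded.
Retained (n=10): Σ = 3800, mean = 3800/10 = 380.000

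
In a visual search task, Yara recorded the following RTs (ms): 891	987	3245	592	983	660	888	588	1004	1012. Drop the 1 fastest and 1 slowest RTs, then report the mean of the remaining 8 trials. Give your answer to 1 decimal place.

877.1 ms

Sorted: 588, 592, 660, 888, 891, 983, 987, 1004, 1012, 3245
Drop lowest 1 (588) and highest 1 (3245)
Remaining (n=8): Σ = 7017, mean = 7017/8 = 877.125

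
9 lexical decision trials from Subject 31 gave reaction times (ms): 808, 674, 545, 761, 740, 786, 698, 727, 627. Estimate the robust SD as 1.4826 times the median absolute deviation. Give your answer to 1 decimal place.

Sorted: 545, 627, 674, 698, 727, 740, 761, 786, 808 → median = 727
|x − 727| sorted: 0, 13, 29, 34, 53, 59, 81, 100, 182 → MAD = 53
Robust SD ≈ 1.4826 × 53 = 78.578

78.6 ms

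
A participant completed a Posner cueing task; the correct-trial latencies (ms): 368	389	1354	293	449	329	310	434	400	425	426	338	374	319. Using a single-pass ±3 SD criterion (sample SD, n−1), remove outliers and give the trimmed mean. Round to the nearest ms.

373 ms

n = 14, ΣRT = 6208, M = 443.429
Σ(x−M)² = 925385.43; s = √(925385.43/13) = 266.802
Cutoffs: 443.429 ± 3·266.802 → [-357.0, 1243.8]
Outside: 1354 → excluded.
Retained (n=13): Σ = 4854, mean = 4854/13 = 373.385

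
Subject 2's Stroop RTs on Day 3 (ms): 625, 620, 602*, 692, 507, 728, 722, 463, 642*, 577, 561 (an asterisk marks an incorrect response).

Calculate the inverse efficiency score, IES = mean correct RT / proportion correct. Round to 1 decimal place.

746.2 ms

Correct trials (n=9): 625, 620, 692, 507, 728, 722, 463, 577, 561
Mean correct RT = 5495/9 = 610.5556 ms
Proportion correct = 9/11
IES = 610.5556 / (9/11) = 746.235 ms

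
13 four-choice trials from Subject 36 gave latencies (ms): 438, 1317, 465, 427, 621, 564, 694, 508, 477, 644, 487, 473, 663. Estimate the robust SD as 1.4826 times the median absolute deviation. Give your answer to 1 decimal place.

103.8 ms

Sorted: 427, 438, 465, 473, 477, 487, 508, 564, 621, 644, 663, 694, 1317 → median = 508
|x − 508| sorted: 0, 21, 31, 35, 43, 56, 70, 81, 113, 136, 155, 186, 809 → MAD = 70
Robust SD ≈ 1.4826 × 70 = 103.782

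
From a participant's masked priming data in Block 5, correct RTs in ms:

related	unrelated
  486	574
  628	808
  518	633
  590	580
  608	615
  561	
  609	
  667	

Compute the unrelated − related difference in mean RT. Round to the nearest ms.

M(related) = 4667/8 = 583.375
M(unrelated) = 3210/5 = 642.000
Difference = 642.000 − 583.375 = 58.625 ms

59 ms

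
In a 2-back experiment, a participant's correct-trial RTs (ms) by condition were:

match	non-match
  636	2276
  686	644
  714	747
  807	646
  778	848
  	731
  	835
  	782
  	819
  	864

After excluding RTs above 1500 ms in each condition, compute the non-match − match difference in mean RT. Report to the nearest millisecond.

non-match: exclude 2276
M(match) = 3621/5 = 724.200
M(non-match) = 6916/9 = 768.444
Difference = 768.444 − 724.200 = 44.244 ms

44 ms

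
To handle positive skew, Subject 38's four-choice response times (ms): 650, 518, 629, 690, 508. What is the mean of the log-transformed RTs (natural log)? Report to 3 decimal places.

6.388

ln(RT): 6.4770, 6.2500, 6.4441, 6.5367, 6.2305
Σ ln(RT) = 31.9383
Mean = 31.9383/5 = 6.38765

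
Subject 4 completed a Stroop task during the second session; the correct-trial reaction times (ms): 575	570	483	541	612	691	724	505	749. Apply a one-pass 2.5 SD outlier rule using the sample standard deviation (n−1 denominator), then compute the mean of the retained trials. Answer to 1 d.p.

n = 9, ΣRT = 5450, M = 605.556
Σ(x−M)² = 73444.22; s = √(73444.22/8) = 95.815
Cutoffs: 605.556 ± 2.5·95.815 → [366.0, 845.1]
No RTs fall outside the cutoffs; all 9 retained. Mean = 5450/9 = 605.556

605.6 ms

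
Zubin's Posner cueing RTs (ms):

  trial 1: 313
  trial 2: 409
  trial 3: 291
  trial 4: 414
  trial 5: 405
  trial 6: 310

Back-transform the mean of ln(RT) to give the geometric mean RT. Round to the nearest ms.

ln(RT): 5.7462, 6.0137, 5.6733, 6.0259, 6.0039, 5.7366
Mean ln(RT) = 35.1996/6 = 5.86659
Geometric mean = exp(5.86659) = 353.04 ms

353 ms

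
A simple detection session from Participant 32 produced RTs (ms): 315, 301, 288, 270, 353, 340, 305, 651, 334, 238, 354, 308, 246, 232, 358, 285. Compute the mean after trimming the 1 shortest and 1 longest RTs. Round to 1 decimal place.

306.8 ms

Sorted: 232, 238, 246, 270, 285, 288, 301, 305, 308, 315, 334, 340, 353, 354, 358, 651
Drop lowest 1 (232) and highest 1 (651)
Remaining (n=14): Σ = 4295, mean = 4295/14 = 306.786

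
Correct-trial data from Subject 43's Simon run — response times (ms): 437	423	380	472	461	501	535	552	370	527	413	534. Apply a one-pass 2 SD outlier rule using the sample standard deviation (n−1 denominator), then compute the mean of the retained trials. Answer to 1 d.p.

n = 12, ΣRT = 5605, M = 467.083
Σ(x−M)² = 43884.92; s = √(43884.92/11) = 63.163
Cutoffs: 467.083 ± 2·63.163 → [340.8, 593.4]
No RTs fall outside the cutoffs; all 12 retained. Mean = 5605/12 = 467.083

467.1 ms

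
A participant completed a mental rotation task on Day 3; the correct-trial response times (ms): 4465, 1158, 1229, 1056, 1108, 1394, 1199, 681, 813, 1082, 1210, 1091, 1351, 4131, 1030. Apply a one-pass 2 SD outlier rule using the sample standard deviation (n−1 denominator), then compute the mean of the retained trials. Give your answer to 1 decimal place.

1107.8 ms

n = 15, ΣRT = 22998, M = 1533.200
Σ(x−M)² = 18151830.40; s = √(18151830.40/14) = 1138.666
Cutoffs: 1533.200 ± 2·1138.666 → [-744.1, 3810.5]
Outside: 4131, 4465 → excluded.
Retained (n=13): Σ = 14402, mean = 14402/13 = 1107.846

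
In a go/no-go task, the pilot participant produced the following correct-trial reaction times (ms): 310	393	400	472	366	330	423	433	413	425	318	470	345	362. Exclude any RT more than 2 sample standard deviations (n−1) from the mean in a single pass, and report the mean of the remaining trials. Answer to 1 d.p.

390.0 ms

n = 14, ΣRT = 5460, M = 390.000
Σ(x−M)² = 36494.00; s = √(36494.00/13) = 52.983
Cutoffs: 390.000 ± 2·52.983 → [284.0, 496.0]
No RTs fall outside the cutoffs; all 14 retained. Mean = 5460/14 = 390.000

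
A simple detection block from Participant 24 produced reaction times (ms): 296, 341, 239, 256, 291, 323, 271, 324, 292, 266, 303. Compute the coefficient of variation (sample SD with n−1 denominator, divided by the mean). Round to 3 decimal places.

n = 11, Σ = 3202, M = 291.0909
Σ(x−M)² = 9736.909; s = √(9736.909/10) = 31.2040
CV = 31.2040 / 291.0909 = 0.10720

0.107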